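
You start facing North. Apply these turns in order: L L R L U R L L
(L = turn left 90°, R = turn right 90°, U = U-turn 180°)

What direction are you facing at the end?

Answer: Final heading: West

Derivation:
Start: North
  L (left (90° counter-clockwise)) -> West
  L (left (90° counter-clockwise)) -> South
  R (right (90° clockwise)) -> West
  L (left (90° counter-clockwise)) -> South
  U (U-turn (180°)) -> North
  R (right (90° clockwise)) -> East
  L (left (90° counter-clockwise)) -> North
  L (left (90° counter-clockwise)) -> West
Final: West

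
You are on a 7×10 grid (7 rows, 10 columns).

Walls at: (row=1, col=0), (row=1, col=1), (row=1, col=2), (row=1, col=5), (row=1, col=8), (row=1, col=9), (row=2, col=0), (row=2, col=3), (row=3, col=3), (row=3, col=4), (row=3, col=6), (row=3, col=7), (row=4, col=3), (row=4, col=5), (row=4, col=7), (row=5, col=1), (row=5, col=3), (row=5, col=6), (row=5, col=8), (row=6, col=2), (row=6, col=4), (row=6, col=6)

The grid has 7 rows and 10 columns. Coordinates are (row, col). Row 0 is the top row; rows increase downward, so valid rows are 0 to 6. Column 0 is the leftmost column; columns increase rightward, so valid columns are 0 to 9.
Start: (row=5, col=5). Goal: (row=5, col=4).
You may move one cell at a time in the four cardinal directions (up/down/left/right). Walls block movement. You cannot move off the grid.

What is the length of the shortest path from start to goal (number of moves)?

BFS from (row=5, col=5) until reaching (row=5, col=4):
  Distance 0: (row=5, col=5)
  Distance 1: (row=5, col=4), (row=6, col=5)  <- goal reached here
One shortest path (1 moves): (row=5, col=5) -> (row=5, col=4)

Answer: Shortest path length: 1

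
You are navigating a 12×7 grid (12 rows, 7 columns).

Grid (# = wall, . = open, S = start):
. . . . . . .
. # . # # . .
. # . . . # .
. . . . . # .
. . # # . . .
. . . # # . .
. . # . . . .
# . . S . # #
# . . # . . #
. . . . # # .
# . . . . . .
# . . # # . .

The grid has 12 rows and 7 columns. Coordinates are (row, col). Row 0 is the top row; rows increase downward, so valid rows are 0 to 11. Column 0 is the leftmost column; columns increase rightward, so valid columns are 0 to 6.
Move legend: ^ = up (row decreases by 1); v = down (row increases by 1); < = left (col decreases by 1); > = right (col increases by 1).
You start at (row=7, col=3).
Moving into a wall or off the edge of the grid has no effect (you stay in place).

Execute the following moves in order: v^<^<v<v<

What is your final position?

Start: (row=7, col=3)
  v (down): blocked, stay at (row=7, col=3)
  ^ (up): (row=7, col=3) -> (row=6, col=3)
  < (left): blocked, stay at (row=6, col=3)
  ^ (up): blocked, stay at (row=6, col=3)
  < (left): blocked, stay at (row=6, col=3)
  v (down): (row=6, col=3) -> (row=7, col=3)
  < (left): (row=7, col=3) -> (row=7, col=2)
  v (down): (row=7, col=2) -> (row=8, col=2)
  < (left): (row=8, col=2) -> (row=8, col=1)
Final: (row=8, col=1)

Answer: Final position: (row=8, col=1)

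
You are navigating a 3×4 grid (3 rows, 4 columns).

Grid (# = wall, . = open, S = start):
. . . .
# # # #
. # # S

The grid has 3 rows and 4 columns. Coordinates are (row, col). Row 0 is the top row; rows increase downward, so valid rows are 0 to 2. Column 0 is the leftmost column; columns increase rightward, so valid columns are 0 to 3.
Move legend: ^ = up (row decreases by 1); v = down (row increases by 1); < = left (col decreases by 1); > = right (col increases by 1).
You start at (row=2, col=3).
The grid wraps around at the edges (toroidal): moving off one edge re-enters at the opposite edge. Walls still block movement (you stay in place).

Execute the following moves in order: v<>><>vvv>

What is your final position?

Answer: Final position: (row=0, col=1)

Derivation:
Start: (row=2, col=3)
  v (down): (row=2, col=3) -> (row=0, col=3)
  < (left): (row=0, col=3) -> (row=0, col=2)
  > (right): (row=0, col=2) -> (row=0, col=3)
  > (right): (row=0, col=3) -> (row=0, col=0)
  < (left): (row=0, col=0) -> (row=0, col=3)
  > (right): (row=0, col=3) -> (row=0, col=0)
  [×3]v (down): blocked, stay at (row=0, col=0)
  > (right): (row=0, col=0) -> (row=0, col=1)
Final: (row=0, col=1)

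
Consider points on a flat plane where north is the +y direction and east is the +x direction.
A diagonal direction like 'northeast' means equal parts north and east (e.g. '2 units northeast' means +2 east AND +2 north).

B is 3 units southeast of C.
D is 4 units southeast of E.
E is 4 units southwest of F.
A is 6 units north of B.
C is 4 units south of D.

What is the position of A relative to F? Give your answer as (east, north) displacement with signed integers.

Answer: A is at (east=3, north=-9) relative to F.

Derivation:
Place F at the origin (east=0, north=0).
  E is 4 units southwest of F: delta (east=-4, north=-4); E at (east=-4, north=-4).
  D is 4 units southeast of E: delta (east=+4, north=-4); D at (east=0, north=-8).
  C is 4 units south of D: delta (east=+0, north=-4); C at (east=0, north=-12).
  B is 3 units southeast of C: delta (east=+3, north=-3); B at (east=3, north=-15).
  A is 6 units north of B: delta (east=+0, north=+6); A at (east=3, north=-9).
Therefore A relative to F: (east=3, north=-9).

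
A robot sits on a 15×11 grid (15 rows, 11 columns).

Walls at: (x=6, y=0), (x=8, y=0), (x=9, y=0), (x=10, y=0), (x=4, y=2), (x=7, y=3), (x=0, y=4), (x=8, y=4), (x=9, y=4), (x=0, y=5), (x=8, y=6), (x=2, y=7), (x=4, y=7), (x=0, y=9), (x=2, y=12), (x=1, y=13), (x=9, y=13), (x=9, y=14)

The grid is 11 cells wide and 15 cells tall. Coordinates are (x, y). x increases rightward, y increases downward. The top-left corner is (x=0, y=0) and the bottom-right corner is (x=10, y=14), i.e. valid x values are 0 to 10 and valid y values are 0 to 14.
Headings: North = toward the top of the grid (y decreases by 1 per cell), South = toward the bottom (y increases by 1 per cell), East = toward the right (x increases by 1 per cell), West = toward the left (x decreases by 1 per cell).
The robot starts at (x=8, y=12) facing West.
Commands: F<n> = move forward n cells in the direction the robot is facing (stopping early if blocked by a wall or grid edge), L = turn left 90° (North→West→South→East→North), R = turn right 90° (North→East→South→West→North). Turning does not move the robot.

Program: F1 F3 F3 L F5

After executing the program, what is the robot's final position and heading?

Answer: Final position: (x=3, y=14), facing South

Derivation:
Start: (x=8, y=12), facing West
  F1: move forward 1, now at (x=7, y=12)
  F3: move forward 3, now at (x=4, y=12)
  F3: move forward 1/3 (blocked), now at (x=3, y=12)
  L: turn left, now facing South
  F5: move forward 2/5 (blocked), now at (x=3, y=14)
Final: (x=3, y=14), facing South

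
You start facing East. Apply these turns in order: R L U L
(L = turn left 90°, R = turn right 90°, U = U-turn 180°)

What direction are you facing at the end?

Start: East
  R (right (90° clockwise)) -> South
  L (left (90° counter-clockwise)) -> East
  U (U-turn (180°)) -> West
  L (left (90° counter-clockwise)) -> South
Final: South

Answer: Final heading: South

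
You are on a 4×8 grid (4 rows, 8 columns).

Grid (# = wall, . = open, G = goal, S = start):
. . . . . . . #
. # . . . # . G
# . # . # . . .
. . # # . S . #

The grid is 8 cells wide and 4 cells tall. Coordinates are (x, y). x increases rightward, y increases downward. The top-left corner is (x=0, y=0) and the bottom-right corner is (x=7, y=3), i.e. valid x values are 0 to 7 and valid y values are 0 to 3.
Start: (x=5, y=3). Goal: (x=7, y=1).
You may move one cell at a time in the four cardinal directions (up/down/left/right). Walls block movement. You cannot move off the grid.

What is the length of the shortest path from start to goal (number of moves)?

Answer: Shortest path length: 4

Derivation:
BFS from (x=5, y=3) until reaching (x=7, y=1):
  Distance 0: (x=5, y=3)
  Distance 1: (x=5, y=2), (x=4, y=3), (x=6, y=3)
  Distance 2: (x=6, y=2)
  Distance 3: (x=6, y=1), (x=7, y=2)
  Distance 4: (x=6, y=0), (x=7, y=1)  <- goal reached here
One shortest path (4 moves): (x=5, y=3) -> (x=6, y=3) -> (x=6, y=2) -> (x=7, y=2) -> (x=7, y=1)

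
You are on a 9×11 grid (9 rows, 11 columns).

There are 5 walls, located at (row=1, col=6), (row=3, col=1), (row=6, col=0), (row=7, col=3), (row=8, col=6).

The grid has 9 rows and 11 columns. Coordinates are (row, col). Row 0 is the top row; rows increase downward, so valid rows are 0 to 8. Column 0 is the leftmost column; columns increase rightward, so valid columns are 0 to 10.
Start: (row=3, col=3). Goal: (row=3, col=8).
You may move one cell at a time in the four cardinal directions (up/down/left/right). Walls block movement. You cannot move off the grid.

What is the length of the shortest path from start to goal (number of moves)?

BFS from (row=3, col=3) until reaching (row=3, col=8):
  Distance 0: (row=3, col=3)
  Distance 1: (row=2, col=3), (row=3, col=2), (row=3, col=4), (row=4, col=3)
  Distance 2: (row=1, col=3), (row=2, col=2), (row=2, col=4), (row=3, col=5), (row=4, col=2), (row=4, col=4), (row=5, col=3)
  Distance 3: (row=0, col=3), (row=1, col=2), (row=1, col=4), (row=2, col=1), (row=2, col=5), (row=3, col=6), (row=4, col=1), (row=4, col=5), (row=5, col=2), (row=5, col=4), (row=6, col=3)
  Distance 4: (row=0, col=2), (row=0, col=4), (row=1, col=1), (row=1, col=5), (row=2, col=0), (row=2, col=6), (row=3, col=7), (row=4, col=0), (row=4, col=6), (row=5, col=1), (row=5, col=5), (row=6, col=2), (row=6, col=4)
  Distance 5: (row=0, col=1), (row=0, col=5), (row=1, col=0), (row=2, col=7), (row=3, col=0), (row=3, col=8), (row=4, col=7), (row=5, col=0), (row=5, col=6), (row=6, col=1), (row=6, col=5), (row=7, col=2), (row=7, col=4)  <- goal reached here
One shortest path (5 moves): (row=3, col=3) -> (row=3, col=4) -> (row=3, col=5) -> (row=3, col=6) -> (row=3, col=7) -> (row=3, col=8)

Answer: Shortest path length: 5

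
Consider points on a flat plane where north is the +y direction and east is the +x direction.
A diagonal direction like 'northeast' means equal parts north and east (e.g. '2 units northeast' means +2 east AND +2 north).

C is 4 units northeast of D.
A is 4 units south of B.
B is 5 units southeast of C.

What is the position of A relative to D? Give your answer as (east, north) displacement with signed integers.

Place D at the origin (east=0, north=0).
  C is 4 units northeast of D: delta (east=+4, north=+4); C at (east=4, north=4).
  B is 5 units southeast of C: delta (east=+5, north=-5); B at (east=9, north=-1).
  A is 4 units south of B: delta (east=+0, north=-4); A at (east=9, north=-5).
Therefore A relative to D: (east=9, north=-5).

Answer: A is at (east=9, north=-5) relative to D.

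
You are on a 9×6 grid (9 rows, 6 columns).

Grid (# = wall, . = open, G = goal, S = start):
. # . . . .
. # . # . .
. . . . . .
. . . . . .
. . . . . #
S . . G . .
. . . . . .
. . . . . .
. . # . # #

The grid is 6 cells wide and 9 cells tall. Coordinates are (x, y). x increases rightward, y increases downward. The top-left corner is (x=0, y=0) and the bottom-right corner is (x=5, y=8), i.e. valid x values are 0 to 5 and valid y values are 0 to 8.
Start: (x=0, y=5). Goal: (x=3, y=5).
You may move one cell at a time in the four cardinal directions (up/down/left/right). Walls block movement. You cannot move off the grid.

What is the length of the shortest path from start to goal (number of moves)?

BFS from (x=0, y=5) until reaching (x=3, y=5):
  Distance 0: (x=0, y=5)
  Distance 1: (x=0, y=4), (x=1, y=5), (x=0, y=6)
  Distance 2: (x=0, y=3), (x=1, y=4), (x=2, y=5), (x=1, y=6), (x=0, y=7)
  Distance 3: (x=0, y=2), (x=1, y=3), (x=2, y=4), (x=3, y=5), (x=2, y=6), (x=1, y=7), (x=0, y=8)  <- goal reached here
One shortest path (3 moves): (x=0, y=5) -> (x=1, y=5) -> (x=2, y=5) -> (x=3, y=5)

Answer: Shortest path length: 3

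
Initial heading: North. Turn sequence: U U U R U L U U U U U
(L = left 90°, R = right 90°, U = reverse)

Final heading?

Start: North
  U (U-turn (180°)) -> South
  U (U-turn (180°)) -> North
  U (U-turn (180°)) -> South
  R (right (90° clockwise)) -> West
  U (U-turn (180°)) -> East
  L (left (90° counter-clockwise)) -> North
  U (U-turn (180°)) -> South
  U (U-turn (180°)) -> North
  U (U-turn (180°)) -> South
  U (U-turn (180°)) -> North
  U (U-turn (180°)) -> South
Final: South

Answer: Final heading: South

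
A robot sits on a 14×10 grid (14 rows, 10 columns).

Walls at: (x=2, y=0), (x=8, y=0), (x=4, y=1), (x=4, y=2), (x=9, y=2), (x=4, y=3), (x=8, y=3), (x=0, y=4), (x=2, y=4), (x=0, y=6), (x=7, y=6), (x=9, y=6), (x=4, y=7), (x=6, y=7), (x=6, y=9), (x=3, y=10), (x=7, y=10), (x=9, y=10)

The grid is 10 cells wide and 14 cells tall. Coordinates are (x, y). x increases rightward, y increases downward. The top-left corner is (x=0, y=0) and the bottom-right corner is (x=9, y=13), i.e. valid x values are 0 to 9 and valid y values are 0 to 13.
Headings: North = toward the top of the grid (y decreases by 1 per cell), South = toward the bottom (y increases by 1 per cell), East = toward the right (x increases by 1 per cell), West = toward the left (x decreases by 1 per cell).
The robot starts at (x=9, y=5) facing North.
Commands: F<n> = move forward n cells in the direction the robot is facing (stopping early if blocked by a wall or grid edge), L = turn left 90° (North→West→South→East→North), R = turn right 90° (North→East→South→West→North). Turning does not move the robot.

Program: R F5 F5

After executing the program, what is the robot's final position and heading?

Start: (x=9, y=5), facing North
  R: turn right, now facing East
  F5: move forward 0/5 (blocked), now at (x=9, y=5)
  F5: move forward 0/5 (blocked), now at (x=9, y=5)
Final: (x=9, y=5), facing East

Answer: Final position: (x=9, y=5), facing East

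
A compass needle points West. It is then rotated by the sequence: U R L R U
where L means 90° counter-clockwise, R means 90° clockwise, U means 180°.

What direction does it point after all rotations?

Answer: Final heading: North

Derivation:
Start: West
  U (U-turn (180°)) -> East
  R (right (90° clockwise)) -> South
  L (left (90° counter-clockwise)) -> East
  R (right (90° clockwise)) -> South
  U (U-turn (180°)) -> North
Final: North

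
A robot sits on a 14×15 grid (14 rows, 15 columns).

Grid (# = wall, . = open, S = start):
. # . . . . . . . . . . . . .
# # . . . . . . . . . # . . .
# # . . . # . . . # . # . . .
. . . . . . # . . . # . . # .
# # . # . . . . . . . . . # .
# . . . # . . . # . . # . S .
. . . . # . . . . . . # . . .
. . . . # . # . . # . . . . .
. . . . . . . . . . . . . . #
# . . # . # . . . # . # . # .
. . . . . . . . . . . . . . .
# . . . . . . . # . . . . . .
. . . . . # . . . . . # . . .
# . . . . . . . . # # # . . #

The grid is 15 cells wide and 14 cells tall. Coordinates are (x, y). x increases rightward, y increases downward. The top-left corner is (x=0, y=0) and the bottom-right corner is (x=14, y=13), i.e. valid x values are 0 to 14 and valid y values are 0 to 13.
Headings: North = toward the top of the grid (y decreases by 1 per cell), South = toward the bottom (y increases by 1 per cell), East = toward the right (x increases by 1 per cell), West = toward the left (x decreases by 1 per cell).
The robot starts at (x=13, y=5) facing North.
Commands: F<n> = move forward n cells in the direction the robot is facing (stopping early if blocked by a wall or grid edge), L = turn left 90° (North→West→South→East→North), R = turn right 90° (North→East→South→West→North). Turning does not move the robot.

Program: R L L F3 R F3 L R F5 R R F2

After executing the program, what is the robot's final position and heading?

Answer: Final position: (x=12, y=2), facing South

Derivation:
Start: (x=13, y=5), facing North
  R: turn right, now facing East
  L: turn left, now facing North
  L: turn left, now facing West
  F3: move forward 1/3 (blocked), now at (x=12, y=5)
  R: turn right, now facing North
  F3: move forward 3, now at (x=12, y=2)
  L: turn left, now facing West
  R: turn right, now facing North
  F5: move forward 2/5 (blocked), now at (x=12, y=0)
  R: turn right, now facing East
  R: turn right, now facing South
  F2: move forward 2, now at (x=12, y=2)
Final: (x=12, y=2), facing South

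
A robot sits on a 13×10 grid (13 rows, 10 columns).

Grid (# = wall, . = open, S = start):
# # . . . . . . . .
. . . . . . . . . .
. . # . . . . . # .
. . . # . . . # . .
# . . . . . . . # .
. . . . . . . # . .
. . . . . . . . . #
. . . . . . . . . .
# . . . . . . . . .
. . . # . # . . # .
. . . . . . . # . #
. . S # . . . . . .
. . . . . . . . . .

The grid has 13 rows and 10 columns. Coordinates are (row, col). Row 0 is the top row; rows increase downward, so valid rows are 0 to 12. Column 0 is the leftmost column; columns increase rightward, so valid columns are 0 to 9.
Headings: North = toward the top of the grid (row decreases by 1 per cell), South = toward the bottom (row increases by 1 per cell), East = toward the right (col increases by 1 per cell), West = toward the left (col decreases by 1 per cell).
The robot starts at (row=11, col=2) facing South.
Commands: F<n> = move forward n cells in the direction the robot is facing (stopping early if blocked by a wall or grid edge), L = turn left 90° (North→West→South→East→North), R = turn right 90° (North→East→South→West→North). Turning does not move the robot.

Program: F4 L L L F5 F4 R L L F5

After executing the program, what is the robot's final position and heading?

Start: (row=11, col=2), facing South
  F4: move forward 1/4 (blocked), now at (row=12, col=2)
  L: turn left, now facing East
  L: turn left, now facing North
  L: turn left, now facing West
  F5: move forward 2/5 (blocked), now at (row=12, col=0)
  F4: move forward 0/4 (blocked), now at (row=12, col=0)
  R: turn right, now facing North
  L: turn left, now facing West
  L: turn left, now facing South
  F5: move forward 0/5 (blocked), now at (row=12, col=0)
Final: (row=12, col=0), facing South

Answer: Final position: (row=12, col=0), facing South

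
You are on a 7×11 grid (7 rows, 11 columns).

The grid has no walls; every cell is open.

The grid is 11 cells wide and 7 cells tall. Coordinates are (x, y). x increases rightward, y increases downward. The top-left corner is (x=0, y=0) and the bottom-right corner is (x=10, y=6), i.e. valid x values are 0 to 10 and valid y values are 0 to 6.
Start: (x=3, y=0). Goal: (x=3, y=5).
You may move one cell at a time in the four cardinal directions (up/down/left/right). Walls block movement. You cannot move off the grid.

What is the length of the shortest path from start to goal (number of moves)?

Answer: Shortest path length: 5

Derivation:
BFS from (x=3, y=0) until reaching (x=3, y=5):
  Distance 0: (x=3, y=0)
  Distance 1: (x=2, y=0), (x=4, y=0), (x=3, y=1)
  Distance 2: (x=1, y=0), (x=5, y=0), (x=2, y=1), (x=4, y=1), (x=3, y=2)
  Distance 3: (x=0, y=0), (x=6, y=0), (x=1, y=1), (x=5, y=1), (x=2, y=2), (x=4, y=2), (x=3, y=3)
  Distance 4: (x=7, y=0), (x=0, y=1), (x=6, y=1), (x=1, y=2), (x=5, y=2), (x=2, y=3), (x=4, y=3), (x=3, y=4)
  Distance 5: (x=8, y=0), (x=7, y=1), (x=0, y=2), (x=6, y=2), (x=1, y=3), (x=5, y=3), (x=2, y=4), (x=4, y=4), (x=3, y=5)  <- goal reached here
One shortest path (5 moves): (x=3, y=0) -> (x=3, y=1) -> (x=3, y=2) -> (x=3, y=3) -> (x=3, y=4) -> (x=3, y=5)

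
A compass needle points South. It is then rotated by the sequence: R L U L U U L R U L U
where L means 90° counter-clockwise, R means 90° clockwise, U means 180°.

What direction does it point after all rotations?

Answer: Final heading: South

Derivation:
Start: South
  R (right (90° clockwise)) -> West
  L (left (90° counter-clockwise)) -> South
  U (U-turn (180°)) -> North
  L (left (90° counter-clockwise)) -> West
  U (U-turn (180°)) -> East
  U (U-turn (180°)) -> West
  L (left (90° counter-clockwise)) -> South
  R (right (90° clockwise)) -> West
  U (U-turn (180°)) -> East
  L (left (90° counter-clockwise)) -> North
  U (U-turn (180°)) -> South
Final: South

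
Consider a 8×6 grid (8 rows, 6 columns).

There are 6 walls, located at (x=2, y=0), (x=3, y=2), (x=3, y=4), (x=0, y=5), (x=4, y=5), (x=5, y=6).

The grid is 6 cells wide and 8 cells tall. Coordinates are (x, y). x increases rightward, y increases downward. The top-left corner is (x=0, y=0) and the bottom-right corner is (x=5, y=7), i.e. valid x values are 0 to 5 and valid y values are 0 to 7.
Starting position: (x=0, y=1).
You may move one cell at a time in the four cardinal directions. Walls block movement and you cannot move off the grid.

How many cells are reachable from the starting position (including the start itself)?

Answer: Reachable cells: 42

Derivation:
BFS flood-fill from (x=0, y=1):
  Distance 0: (x=0, y=1)
  Distance 1: (x=0, y=0), (x=1, y=1), (x=0, y=2)
  Distance 2: (x=1, y=0), (x=2, y=1), (x=1, y=2), (x=0, y=3)
  Distance 3: (x=3, y=1), (x=2, y=2), (x=1, y=3), (x=0, y=4)
  Distance 4: (x=3, y=0), (x=4, y=1), (x=2, y=3), (x=1, y=4)
  Distance 5: (x=4, y=0), (x=5, y=1), (x=4, y=2), (x=3, y=3), (x=2, y=4), (x=1, y=5)
  Distance 6: (x=5, y=0), (x=5, y=2), (x=4, y=3), (x=2, y=5), (x=1, y=6)
  Distance 7: (x=5, y=3), (x=4, y=4), (x=3, y=5), (x=0, y=6), (x=2, y=6), (x=1, y=7)
  Distance 8: (x=5, y=4), (x=3, y=6), (x=0, y=7), (x=2, y=7)
  Distance 9: (x=5, y=5), (x=4, y=6), (x=3, y=7)
  Distance 10: (x=4, y=7)
  Distance 11: (x=5, y=7)
Total reachable: 42 (grid has 42 open cells total)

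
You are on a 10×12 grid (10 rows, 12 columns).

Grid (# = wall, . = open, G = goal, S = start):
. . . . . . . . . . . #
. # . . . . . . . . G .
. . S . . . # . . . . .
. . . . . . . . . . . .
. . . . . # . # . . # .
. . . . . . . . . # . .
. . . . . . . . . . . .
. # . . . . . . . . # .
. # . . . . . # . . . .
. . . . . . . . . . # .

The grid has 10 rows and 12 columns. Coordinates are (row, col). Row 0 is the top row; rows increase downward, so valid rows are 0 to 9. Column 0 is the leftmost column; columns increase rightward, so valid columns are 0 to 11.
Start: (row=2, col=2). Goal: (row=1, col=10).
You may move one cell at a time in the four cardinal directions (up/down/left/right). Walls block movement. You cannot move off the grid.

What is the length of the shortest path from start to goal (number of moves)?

BFS from (row=2, col=2) until reaching (row=1, col=10):
  Distance 0: (row=2, col=2)
  Distance 1: (row=1, col=2), (row=2, col=1), (row=2, col=3), (row=3, col=2)
  Distance 2: (row=0, col=2), (row=1, col=3), (row=2, col=0), (row=2, col=4), (row=3, col=1), (row=3, col=3), (row=4, col=2)
  Distance 3: (row=0, col=1), (row=0, col=3), (row=1, col=0), (row=1, col=4), (row=2, col=5), (row=3, col=0), (row=3, col=4), (row=4, col=1), (row=4, col=3), (row=5, col=2)
  Distance 4: (row=0, col=0), (row=0, col=4), (row=1, col=5), (row=3, col=5), (row=4, col=0), (row=4, col=4), (row=5, col=1), (row=5, col=3), (row=6, col=2)
  Distance 5: (row=0, col=5), (row=1, col=6), (row=3, col=6), (row=5, col=0), (row=5, col=4), (row=6, col=1), (row=6, col=3), (row=7, col=2)
  Distance 6: (row=0, col=6), (row=1, col=7), (row=3, col=7), (row=4, col=6), (row=5, col=5), (row=6, col=0), (row=6, col=4), (row=7, col=3), (row=8, col=2)
  Distance 7: (row=0, col=7), (row=1, col=8), (row=2, col=7), (row=3, col=8), (row=5, col=6), (row=6, col=5), (row=7, col=0), (row=7, col=4), (row=8, col=3), (row=9, col=2)
  Distance 8: (row=0, col=8), (row=1, col=9), (row=2, col=8), (row=3, col=9), (row=4, col=8), (row=5, col=7), (row=6, col=6), (row=7, col=5), (row=8, col=0), (row=8, col=4), (row=9, col=1), (row=9, col=3)
  Distance 9: (row=0, col=9), (row=1, col=10), (row=2, col=9), (row=3, col=10), (row=4, col=9), (row=5, col=8), (row=6, col=7), (row=7, col=6), (row=8, col=5), (row=9, col=0), (row=9, col=4)  <- goal reached here
One shortest path (9 moves): (row=2, col=2) -> (row=2, col=3) -> (row=2, col=4) -> (row=2, col=5) -> (row=1, col=5) -> (row=1, col=6) -> (row=1, col=7) -> (row=1, col=8) -> (row=1, col=9) -> (row=1, col=10)

Answer: Shortest path length: 9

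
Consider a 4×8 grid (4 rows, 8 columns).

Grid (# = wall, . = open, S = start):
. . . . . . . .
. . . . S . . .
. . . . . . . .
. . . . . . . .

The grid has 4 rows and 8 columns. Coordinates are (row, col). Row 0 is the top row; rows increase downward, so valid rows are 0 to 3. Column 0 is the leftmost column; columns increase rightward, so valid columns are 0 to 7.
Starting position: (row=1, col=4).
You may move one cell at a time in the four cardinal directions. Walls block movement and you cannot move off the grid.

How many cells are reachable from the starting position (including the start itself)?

BFS flood-fill from (row=1, col=4):
  Distance 0: (row=1, col=4)
  Distance 1: (row=0, col=4), (row=1, col=3), (row=1, col=5), (row=2, col=4)
  Distance 2: (row=0, col=3), (row=0, col=5), (row=1, col=2), (row=1, col=6), (row=2, col=3), (row=2, col=5), (row=3, col=4)
  Distance 3: (row=0, col=2), (row=0, col=6), (row=1, col=1), (row=1, col=7), (row=2, col=2), (row=2, col=6), (row=3, col=3), (row=3, col=5)
  Distance 4: (row=0, col=1), (row=0, col=7), (row=1, col=0), (row=2, col=1), (row=2, col=7), (row=3, col=2), (row=3, col=6)
  Distance 5: (row=0, col=0), (row=2, col=0), (row=3, col=1), (row=3, col=7)
  Distance 6: (row=3, col=0)
Total reachable: 32 (grid has 32 open cells total)

Answer: Reachable cells: 32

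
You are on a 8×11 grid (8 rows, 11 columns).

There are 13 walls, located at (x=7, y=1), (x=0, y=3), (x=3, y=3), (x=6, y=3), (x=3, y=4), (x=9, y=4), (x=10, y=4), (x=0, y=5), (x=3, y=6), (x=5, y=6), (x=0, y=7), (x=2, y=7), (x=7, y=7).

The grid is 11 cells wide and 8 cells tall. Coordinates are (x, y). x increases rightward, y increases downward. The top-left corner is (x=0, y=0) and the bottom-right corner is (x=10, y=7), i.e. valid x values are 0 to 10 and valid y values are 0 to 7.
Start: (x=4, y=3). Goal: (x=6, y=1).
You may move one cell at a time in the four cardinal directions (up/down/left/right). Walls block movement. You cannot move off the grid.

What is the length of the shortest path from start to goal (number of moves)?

BFS from (x=4, y=3) until reaching (x=6, y=1):
  Distance 0: (x=4, y=3)
  Distance 1: (x=4, y=2), (x=5, y=3), (x=4, y=4)
  Distance 2: (x=4, y=1), (x=3, y=2), (x=5, y=2), (x=5, y=4), (x=4, y=5)
  Distance 3: (x=4, y=0), (x=3, y=1), (x=5, y=1), (x=2, y=2), (x=6, y=2), (x=6, y=4), (x=3, y=5), (x=5, y=5), (x=4, y=6)
  Distance 4: (x=3, y=0), (x=5, y=0), (x=2, y=1), (x=6, y=1), (x=1, y=2), (x=7, y=2), (x=2, y=3), (x=7, y=4), (x=2, y=5), (x=6, y=5), (x=4, y=7)  <- goal reached here
One shortest path (4 moves): (x=4, y=3) -> (x=5, y=3) -> (x=5, y=2) -> (x=6, y=2) -> (x=6, y=1)

Answer: Shortest path length: 4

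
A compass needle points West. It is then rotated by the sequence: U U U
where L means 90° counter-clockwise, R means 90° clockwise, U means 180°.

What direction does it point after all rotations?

Start: West
  U (U-turn (180°)) -> East
  U (U-turn (180°)) -> West
  U (U-turn (180°)) -> East
Final: East

Answer: Final heading: East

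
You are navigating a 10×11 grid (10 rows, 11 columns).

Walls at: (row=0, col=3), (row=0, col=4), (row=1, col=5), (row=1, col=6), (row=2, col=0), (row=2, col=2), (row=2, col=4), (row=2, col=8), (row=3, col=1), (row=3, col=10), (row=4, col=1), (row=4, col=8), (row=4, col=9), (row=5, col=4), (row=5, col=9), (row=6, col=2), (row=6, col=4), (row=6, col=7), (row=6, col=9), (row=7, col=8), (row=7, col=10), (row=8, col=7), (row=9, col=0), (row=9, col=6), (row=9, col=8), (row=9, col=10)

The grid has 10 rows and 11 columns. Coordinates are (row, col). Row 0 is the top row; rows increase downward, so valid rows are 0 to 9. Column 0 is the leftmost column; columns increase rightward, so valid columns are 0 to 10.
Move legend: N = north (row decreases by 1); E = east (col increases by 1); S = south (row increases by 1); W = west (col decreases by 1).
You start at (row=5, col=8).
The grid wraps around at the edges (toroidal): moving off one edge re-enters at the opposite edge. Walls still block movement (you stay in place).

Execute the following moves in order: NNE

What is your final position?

Answer: Final position: (row=5, col=8)

Derivation:
Start: (row=5, col=8)
  N (north): blocked, stay at (row=5, col=8)
  N (north): blocked, stay at (row=5, col=8)
  E (east): blocked, stay at (row=5, col=8)
Final: (row=5, col=8)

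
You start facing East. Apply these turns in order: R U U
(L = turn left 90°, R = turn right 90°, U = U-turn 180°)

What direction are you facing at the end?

Start: East
  R (right (90° clockwise)) -> South
  U (U-turn (180°)) -> North
  U (U-turn (180°)) -> South
Final: South

Answer: Final heading: South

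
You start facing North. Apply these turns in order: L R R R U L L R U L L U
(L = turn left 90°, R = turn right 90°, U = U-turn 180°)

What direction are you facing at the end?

Start: North
  L (left (90° counter-clockwise)) -> West
  R (right (90° clockwise)) -> North
  R (right (90° clockwise)) -> East
  R (right (90° clockwise)) -> South
  U (U-turn (180°)) -> North
  L (left (90° counter-clockwise)) -> West
  L (left (90° counter-clockwise)) -> South
  R (right (90° clockwise)) -> West
  U (U-turn (180°)) -> East
  L (left (90° counter-clockwise)) -> North
  L (left (90° counter-clockwise)) -> West
  U (U-turn (180°)) -> East
Final: East

Answer: Final heading: East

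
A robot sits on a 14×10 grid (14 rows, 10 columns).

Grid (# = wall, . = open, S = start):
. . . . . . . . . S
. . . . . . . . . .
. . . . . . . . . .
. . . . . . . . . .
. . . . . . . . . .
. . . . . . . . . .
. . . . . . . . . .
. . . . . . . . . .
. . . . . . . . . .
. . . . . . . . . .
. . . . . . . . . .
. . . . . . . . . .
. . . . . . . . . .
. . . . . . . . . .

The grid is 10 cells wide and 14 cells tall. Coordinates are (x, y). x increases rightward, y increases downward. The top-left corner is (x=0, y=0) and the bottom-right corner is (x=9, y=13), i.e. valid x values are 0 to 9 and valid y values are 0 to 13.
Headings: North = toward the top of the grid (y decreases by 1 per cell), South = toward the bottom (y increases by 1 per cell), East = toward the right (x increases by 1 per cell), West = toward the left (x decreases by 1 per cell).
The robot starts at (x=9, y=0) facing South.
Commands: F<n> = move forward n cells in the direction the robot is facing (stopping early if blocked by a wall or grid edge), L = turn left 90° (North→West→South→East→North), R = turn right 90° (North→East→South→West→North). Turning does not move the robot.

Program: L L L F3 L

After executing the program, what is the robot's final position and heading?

Answer: Final position: (x=6, y=0), facing South

Derivation:
Start: (x=9, y=0), facing South
  L: turn left, now facing East
  L: turn left, now facing North
  L: turn left, now facing West
  F3: move forward 3, now at (x=6, y=0)
  L: turn left, now facing South
Final: (x=6, y=0), facing South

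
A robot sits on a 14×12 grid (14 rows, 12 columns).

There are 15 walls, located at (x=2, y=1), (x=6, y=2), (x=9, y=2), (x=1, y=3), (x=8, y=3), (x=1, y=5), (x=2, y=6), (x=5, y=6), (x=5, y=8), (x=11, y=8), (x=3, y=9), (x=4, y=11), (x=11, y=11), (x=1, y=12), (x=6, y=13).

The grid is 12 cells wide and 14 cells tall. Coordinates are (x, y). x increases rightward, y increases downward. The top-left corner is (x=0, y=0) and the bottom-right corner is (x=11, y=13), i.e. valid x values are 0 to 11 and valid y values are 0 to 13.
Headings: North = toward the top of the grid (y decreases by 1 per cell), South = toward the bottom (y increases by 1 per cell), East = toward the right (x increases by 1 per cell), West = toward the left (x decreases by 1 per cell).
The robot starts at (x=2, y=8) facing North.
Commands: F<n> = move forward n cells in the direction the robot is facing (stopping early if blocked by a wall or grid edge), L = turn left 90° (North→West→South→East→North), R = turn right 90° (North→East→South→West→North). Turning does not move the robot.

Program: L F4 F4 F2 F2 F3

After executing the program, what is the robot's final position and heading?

Start: (x=2, y=8), facing North
  L: turn left, now facing West
  F4: move forward 2/4 (blocked), now at (x=0, y=8)
  F4: move forward 0/4 (blocked), now at (x=0, y=8)
  F2: move forward 0/2 (blocked), now at (x=0, y=8)
  F2: move forward 0/2 (blocked), now at (x=0, y=8)
  F3: move forward 0/3 (blocked), now at (x=0, y=8)
Final: (x=0, y=8), facing West

Answer: Final position: (x=0, y=8), facing West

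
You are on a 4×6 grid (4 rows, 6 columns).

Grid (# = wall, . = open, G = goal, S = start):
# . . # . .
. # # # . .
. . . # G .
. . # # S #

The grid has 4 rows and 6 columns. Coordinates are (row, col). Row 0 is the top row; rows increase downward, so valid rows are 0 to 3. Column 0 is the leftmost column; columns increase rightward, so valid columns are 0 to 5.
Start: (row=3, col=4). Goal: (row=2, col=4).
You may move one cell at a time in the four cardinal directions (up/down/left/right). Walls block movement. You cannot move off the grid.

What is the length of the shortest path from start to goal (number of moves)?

Answer: Shortest path length: 1

Derivation:
BFS from (row=3, col=4) until reaching (row=2, col=4):
  Distance 0: (row=3, col=4)
  Distance 1: (row=2, col=4)  <- goal reached here
One shortest path (1 moves): (row=3, col=4) -> (row=2, col=4)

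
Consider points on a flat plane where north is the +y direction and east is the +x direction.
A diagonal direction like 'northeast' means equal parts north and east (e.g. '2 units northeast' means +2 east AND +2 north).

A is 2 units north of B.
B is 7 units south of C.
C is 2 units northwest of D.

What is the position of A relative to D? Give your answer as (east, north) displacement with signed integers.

Place D at the origin (east=0, north=0).
  C is 2 units northwest of D: delta (east=-2, north=+2); C at (east=-2, north=2).
  B is 7 units south of C: delta (east=+0, north=-7); B at (east=-2, north=-5).
  A is 2 units north of B: delta (east=+0, north=+2); A at (east=-2, north=-3).
Therefore A relative to D: (east=-2, north=-3).

Answer: A is at (east=-2, north=-3) relative to D.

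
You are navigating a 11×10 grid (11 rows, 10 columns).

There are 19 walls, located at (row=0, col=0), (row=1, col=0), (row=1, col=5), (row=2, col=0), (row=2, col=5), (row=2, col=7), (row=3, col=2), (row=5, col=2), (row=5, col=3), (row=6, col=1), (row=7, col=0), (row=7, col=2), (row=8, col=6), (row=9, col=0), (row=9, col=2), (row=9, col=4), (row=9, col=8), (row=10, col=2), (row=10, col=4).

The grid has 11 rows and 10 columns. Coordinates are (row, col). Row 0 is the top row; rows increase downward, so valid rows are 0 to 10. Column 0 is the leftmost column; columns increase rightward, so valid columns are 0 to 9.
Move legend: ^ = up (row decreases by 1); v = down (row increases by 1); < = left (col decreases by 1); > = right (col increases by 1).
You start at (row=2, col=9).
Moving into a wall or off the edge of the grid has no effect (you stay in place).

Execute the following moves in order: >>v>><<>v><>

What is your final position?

Start: (row=2, col=9)
  > (right): blocked, stay at (row=2, col=9)
  > (right): blocked, stay at (row=2, col=9)
  v (down): (row=2, col=9) -> (row=3, col=9)
  > (right): blocked, stay at (row=3, col=9)
  > (right): blocked, stay at (row=3, col=9)
  < (left): (row=3, col=9) -> (row=3, col=8)
  < (left): (row=3, col=8) -> (row=3, col=7)
  > (right): (row=3, col=7) -> (row=3, col=8)
  v (down): (row=3, col=8) -> (row=4, col=8)
  > (right): (row=4, col=8) -> (row=4, col=9)
  < (left): (row=4, col=9) -> (row=4, col=8)
  > (right): (row=4, col=8) -> (row=4, col=9)
Final: (row=4, col=9)

Answer: Final position: (row=4, col=9)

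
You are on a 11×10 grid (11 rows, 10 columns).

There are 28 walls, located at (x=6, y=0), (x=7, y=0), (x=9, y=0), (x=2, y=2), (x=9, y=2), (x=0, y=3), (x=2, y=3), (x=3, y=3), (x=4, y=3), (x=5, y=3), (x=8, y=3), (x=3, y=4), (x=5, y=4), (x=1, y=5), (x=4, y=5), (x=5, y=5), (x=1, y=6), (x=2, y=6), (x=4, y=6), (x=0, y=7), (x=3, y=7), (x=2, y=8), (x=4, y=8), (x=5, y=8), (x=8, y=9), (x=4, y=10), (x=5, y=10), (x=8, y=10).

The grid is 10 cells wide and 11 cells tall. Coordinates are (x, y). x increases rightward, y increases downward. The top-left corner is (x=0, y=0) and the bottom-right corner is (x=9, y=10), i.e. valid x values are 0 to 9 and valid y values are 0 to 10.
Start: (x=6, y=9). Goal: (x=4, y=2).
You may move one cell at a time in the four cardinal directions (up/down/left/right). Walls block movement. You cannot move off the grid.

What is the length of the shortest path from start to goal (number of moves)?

BFS from (x=6, y=9) until reaching (x=4, y=2):
  Distance 0: (x=6, y=9)
  Distance 1: (x=6, y=8), (x=5, y=9), (x=7, y=9), (x=6, y=10)
  Distance 2: (x=6, y=7), (x=7, y=8), (x=4, y=9), (x=7, y=10)
  Distance 3: (x=6, y=6), (x=5, y=7), (x=7, y=7), (x=8, y=8), (x=3, y=9)
  Distance 4: (x=6, y=5), (x=5, y=6), (x=7, y=6), (x=4, y=7), (x=8, y=7), (x=3, y=8), (x=9, y=8), (x=2, y=9), (x=3, y=10)
  Distance 5: (x=6, y=4), (x=7, y=5), (x=8, y=6), (x=9, y=7), (x=1, y=9), (x=9, y=9), (x=2, y=10)
  Distance 6: (x=6, y=3), (x=7, y=4), (x=8, y=5), (x=9, y=6), (x=1, y=8), (x=0, y=9), (x=1, y=10), (x=9, y=10)
  Distance 7: (x=6, y=2), (x=7, y=3), (x=8, y=4), (x=9, y=5), (x=1, y=7), (x=0, y=8), (x=0, y=10)
  Distance 8: (x=6, y=1), (x=5, y=2), (x=7, y=2), (x=9, y=4), (x=2, y=7)
  Distance 9: (x=5, y=1), (x=7, y=1), (x=4, y=2), (x=8, y=2), (x=9, y=3)  <- goal reached here
One shortest path (9 moves): (x=6, y=9) -> (x=6, y=8) -> (x=6, y=7) -> (x=6, y=6) -> (x=6, y=5) -> (x=6, y=4) -> (x=6, y=3) -> (x=6, y=2) -> (x=5, y=2) -> (x=4, y=2)

Answer: Shortest path length: 9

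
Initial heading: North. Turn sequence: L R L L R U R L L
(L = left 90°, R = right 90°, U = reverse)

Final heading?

Start: North
  L (left (90° counter-clockwise)) -> West
  R (right (90° clockwise)) -> North
  L (left (90° counter-clockwise)) -> West
  L (left (90° counter-clockwise)) -> South
  R (right (90° clockwise)) -> West
  U (U-turn (180°)) -> East
  R (right (90° clockwise)) -> South
  L (left (90° counter-clockwise)) -> East
  L (left (90° counter-clockwise)) -> North
Final: North

Answer: Final heading: North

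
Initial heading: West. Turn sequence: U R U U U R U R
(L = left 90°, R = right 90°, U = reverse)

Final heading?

Start: West
  U (U-turn (180°)) -> East
  R (right (90° clockwise)) -> South
  U (U-turn (180°)) -> North
  U (U-turn (180°)) -> South
  U (U-turn (180°)) -> North
  R (right (90° clockwise)) -> East
  U (U-turn (180°)) -> West
  R (right (90° clockwise)) -> North
Final: North

Answer: Final heading: North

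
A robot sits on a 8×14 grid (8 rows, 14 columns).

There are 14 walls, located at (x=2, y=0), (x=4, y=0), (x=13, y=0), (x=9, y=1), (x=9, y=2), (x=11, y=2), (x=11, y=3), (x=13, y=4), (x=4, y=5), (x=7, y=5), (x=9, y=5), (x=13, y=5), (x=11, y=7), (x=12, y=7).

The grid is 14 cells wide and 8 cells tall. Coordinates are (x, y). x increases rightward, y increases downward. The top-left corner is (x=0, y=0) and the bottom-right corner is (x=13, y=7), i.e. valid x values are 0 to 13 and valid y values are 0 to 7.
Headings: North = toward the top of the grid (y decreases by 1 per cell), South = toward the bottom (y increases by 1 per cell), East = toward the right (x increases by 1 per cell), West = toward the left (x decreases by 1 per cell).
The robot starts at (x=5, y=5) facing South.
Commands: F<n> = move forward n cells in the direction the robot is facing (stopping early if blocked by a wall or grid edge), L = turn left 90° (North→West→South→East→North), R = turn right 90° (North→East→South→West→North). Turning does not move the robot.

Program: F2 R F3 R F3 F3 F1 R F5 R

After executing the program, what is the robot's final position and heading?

Answer: Final position: (x=7, y=1), facing South

Derivation:
Start: (x=5, y=5), facing South
  F2: move forward 2, now at (x=5, y=7)
  R: turn right, now facing West
  F3: move forward 3, now at (x=2, y=7)
  R: turn right, now facing North
  F3: move forward 3, now at (x=2, y=4)
  F3: move forward 3, now at (x=2, y=1)
  F1: move forward 0/1 (blocked), now at (x=2, y=1)
  R: turn right, now facing East
  F5: move forward 5, now at (x=7, y=1)
  R: turn right, now facing South
Final: (x=7, y=1), facing South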